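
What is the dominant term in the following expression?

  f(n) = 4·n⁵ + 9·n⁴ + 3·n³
4·n⁵

Looking at each term:
  - 4·n⁵ is O(n⁵)
  - 9·n⁴ is O(n⁴)
  - 3·n³ is O(n³)

The term 4·n⁵ (O(n⁵)) grows fastest and dominates all others.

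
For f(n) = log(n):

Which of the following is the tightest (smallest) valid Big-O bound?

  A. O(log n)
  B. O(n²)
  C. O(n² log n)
A

f(n) = log(n) is O(log n).
All listed options are valid Big-O bounds (upper bounds),
but O(log n) is the tightest (smallest valid bound).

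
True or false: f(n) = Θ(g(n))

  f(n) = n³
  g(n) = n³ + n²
True

f(n) = n³ and g(n) = n³ + n² are both O(n³).
Since they have the same asymptotic growth rate, f(n) = Θ(g(n)) is true.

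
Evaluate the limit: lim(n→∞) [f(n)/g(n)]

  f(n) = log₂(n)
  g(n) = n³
0

Since log₂(n) (O(log n)) grows slower than n³ (O(n³)),
the ratio f(n)/g(n) → 0 as n → ∞.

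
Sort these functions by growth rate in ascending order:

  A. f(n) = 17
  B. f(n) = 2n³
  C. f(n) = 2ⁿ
A < B < C

Comparing growth rates:
A = 17 is O(1)
B = 2n³ is O(n³)
C = 2ⁿ is O(2ⁿ)

Therefore, the order from slowest to fastest is: A < B < C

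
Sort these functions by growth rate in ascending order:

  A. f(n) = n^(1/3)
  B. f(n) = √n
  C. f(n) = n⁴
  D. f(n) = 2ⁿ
A < B < C < D

Comparing growth rates:
A = n^(1/3) is O(n^(1/3))
B = √n is O(√n)
C = n⁴ is O(n⁴)
D = 2ⁿ is O(2ⁿ)

Therefore, the order from slowest to fastest is: A < B < C < D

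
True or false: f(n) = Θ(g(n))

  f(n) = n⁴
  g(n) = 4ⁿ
False

f(n) = n⁴ is O(n⁴), and g(n) = 4ⁿ is O(4ⁿ).
Since they have different growth rates, f(n) = Θ(g(n)) is false.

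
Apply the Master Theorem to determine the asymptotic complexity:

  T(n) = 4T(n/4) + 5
Θ(n)

Master Theorem: a = 4, b = 4, f(n) = 5.
Compute the critical exponent d = log₄(4) = 1.
Compare f(n) = Θ(1) against n^d:
  k = 0 < d = 1, so f(n) = O(n^(d-ε)) — Case 1.
  The recursion cost dominates: T(n) = Θ(n^d) = Θ(n).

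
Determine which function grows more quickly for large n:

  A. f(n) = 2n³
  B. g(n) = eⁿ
B

f(n) = 2n³ is O(n³), while g(n) = eⁿ is O(eⁿ).
Since O(eⁿ) grows faster than O(n³), g(n) dominates.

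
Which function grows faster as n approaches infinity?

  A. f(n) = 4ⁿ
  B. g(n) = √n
A

f(n) = 4ⁿ is O(4ⁿ), while g(n) = √n is O(√n).
Since O(4ⁿ) grows faster than O(√n), f(n) dominates.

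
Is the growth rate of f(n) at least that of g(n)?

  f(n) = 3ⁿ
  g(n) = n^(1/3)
True

f(n) = 3ⁿ is O(3ⁿ), and g(n) = n^(1/3) is O(n^(1/3)).
Since O(3ⁿ) grows at least as fast as O(n^(1/3)), f(n) = Ω(g(n)) is true.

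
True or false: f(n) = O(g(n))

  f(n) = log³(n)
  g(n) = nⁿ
True

f(n) = log³(n) is O(log³ n), and g(n) = nⁿ is O(nⁿ).
Since O(log³ n) ⊆ O(nⁿ) (f grows no faster than g), f(n) = O(g(n)) is true.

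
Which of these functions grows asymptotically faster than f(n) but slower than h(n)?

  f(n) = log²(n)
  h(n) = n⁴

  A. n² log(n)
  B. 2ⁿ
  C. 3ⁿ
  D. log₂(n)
A

We need g(n) with log²(n) = o(g(n)) and g(n) = o(n⁴), i.e. O(log² n) ≺ g ≺ O(n⁴).
Check each option:
  A. n² log(n) — O(n² log n) is strictly between O(log² n) and O(n⁴) ✓
  B. 2ⁿ — O(2ⁿ) does not grow strictly slower than h(n)
  C. 3ⁿ — O(3ⁿ) does not grow strictly slower than h(n)
  D. log₂(n) — O(log n) does not grow strictly faster than f(n)

Only option A (n² log(n)) lies strictly between.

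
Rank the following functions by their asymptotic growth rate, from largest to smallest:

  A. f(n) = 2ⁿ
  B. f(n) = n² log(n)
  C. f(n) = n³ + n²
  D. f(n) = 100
A > C > B > D

Comparing growth rates:
A = 2ⁿ is O(2ⁿ)
C = n³ + n² is O(n³)
B = n² log(n) is O(n² log n)
D = 100 is O(1)

Therefore, the order from fastest to slowest is: A > C > B > D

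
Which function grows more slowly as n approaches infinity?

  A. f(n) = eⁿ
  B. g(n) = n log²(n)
B

f(n) = eⁿ is O(eⁿ), while g(n) = n log²(n) is O(n log² n).
Since O(n log² n) grows slower than O(eⁿ), g(n) is dominated.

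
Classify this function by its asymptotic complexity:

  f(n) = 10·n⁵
O(n⁵)

The dominant term in 10·n⁵ is 10·n⁵, which is Θ(n⁵).
Constants are absorbed, so the tightest bound is O(n⁵).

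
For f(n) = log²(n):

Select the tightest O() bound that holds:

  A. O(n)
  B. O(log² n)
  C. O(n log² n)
B

f(n) = log²(n) is O(log² n).
All listed options are valid Big-O bounds (upper bounds),
but O(log² n) is the tightest (smallest valid bound).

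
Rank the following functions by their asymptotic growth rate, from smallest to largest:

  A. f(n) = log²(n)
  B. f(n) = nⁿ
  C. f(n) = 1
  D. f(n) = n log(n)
C < A < D < B

Comparing growth rates:
C = 1 is O(1)
A = log²(n) is O(log² n)
D = n log(n) is O(n log n)
B = nⁿ is O(nⁿ)

Therefore, the order from slowest to fastest is: C < A < D < B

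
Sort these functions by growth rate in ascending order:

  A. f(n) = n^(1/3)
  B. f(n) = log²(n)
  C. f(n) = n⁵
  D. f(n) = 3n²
B < A < D < C

Comparing growth rates:
B = log²(n) is O(log² n)
A = n^(1/3) is O(n^(1/3))
D = 3n² is O(n²)
C = n⁵ is O(n⁵)

Therefore, the order from slowest to fastest is: B < A < D < C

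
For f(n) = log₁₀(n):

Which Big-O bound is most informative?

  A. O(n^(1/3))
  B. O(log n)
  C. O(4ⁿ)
B

f(n) = log₁₀(n) is O(log n).
All listed options are valid Big-O bounds (upper bounds),
but O(log n) is the tightest (smallest valid bound).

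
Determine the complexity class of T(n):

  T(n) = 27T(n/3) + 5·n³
Θ(n³ log n)

Master Theorem: a = 27, b = 3, f(n) = 5·n³.
Compute the critical exponent d = log₃(27) = 3.
Compare f(n) = Θ(n³) against n^d:
  k = 3 = d, so f(n) = Θ(n^d) — Case 2.
  Work is balanced across levels: T(n) = Θ(n^d log n) = Θ(n³ log n).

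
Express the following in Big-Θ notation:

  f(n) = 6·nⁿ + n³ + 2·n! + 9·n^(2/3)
Θ(nⁿ)

Order the terms by growth rate: 9·n^(2/3) ≺ n³ ≺ 2·n! ≺ 6·nⁿ.
The fastest-growing term 6·nⁿ dominates as n → ∞; dropping its constant factor gives Θ(nⁿ).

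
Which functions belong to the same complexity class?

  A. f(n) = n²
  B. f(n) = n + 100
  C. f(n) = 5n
B and C

Examining each function:
  A. n² is O(n²)
  B. n + 100 is O(n)
  C. 5n is O(n)

Functions B and C both have the same complexity class.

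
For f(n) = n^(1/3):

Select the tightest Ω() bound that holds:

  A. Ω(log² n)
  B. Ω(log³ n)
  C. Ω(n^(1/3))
C

f(n) = n^(1/3) is Ω(n^(1/3)).
All listed options are valid Big-Ω bounds (lower bounds),
but Ω(n^(1/3)) is the tightest (largest valid bound).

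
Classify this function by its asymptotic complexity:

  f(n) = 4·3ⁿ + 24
O(3ⁿ)

The dominant term in 4·3ⁿ + 24 is 4·3ⁿ, which is Θ(3ⁿ).
Lower-order terms (24) are asymptotically negligible.
Constants are absorbed, so the tightest bound is O(3ⁿ).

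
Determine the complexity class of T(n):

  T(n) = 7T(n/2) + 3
Θ(n^log₂(7))

Master Theorem: a = 7, b = 2, f(n) = 3.
Compute the critical exponent d = log₂(7) = 2.807.
Compare f(n) = Θ(1) against n^d:
  k = 0 < d = 2.807, so f(n) = O(n^(d-ε)) — Case 1.
  The recursion cost dominates: T(n) = Θ(n^d) = Θ(n^log₂(7)).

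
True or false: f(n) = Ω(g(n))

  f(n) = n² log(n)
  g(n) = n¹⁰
False

f(n) = n² log(n) is O(n² log n), and g(n) = n¹⁰ is O(n¹⁰).
Since O(n² log n) grows slower than O(n¹⁰), f(n) = Ω(g(n)) is false.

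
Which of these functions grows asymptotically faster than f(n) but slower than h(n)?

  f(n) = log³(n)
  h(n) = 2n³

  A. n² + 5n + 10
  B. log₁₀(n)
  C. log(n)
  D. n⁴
A

We need g(n) with log³(n) = o(g(n)) and g(n) = o(2n³), i.e. O(log³ n) ≺ g ≺ O(n³).
Check each option:
  A. n² + 5n + 10 — O(n²) is strictly between O(log³ n) and O(n³) ✓
  B. log₁₀(n) — O(log n) does not grow strictly faster than f(n)
  C. log(n) — O(log n) does not grow strictly faster than f(n)
  D. n⁴ — O(n⁴) does not grow strictly slower than h(n)

Only option A (n² + 5n + 10) lies strictly between.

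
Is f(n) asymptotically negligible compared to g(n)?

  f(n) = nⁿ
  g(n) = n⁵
False

f(n) = nⁿ is O(nⁿ), and g(n) = n⁵ is O(n⁵).
Since O(nⁿ) grows faster than or equal to O(n⁵), f(n) = o(g(n)) is false.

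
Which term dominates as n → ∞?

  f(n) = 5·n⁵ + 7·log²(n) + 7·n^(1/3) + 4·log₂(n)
5·n⁵

Looking at each term:
  - 5·n⁵ is O(n⁵)
  - 7·log²(n) is O(log² n)
  - 7·n^(1/3) is O(n^(1/3))
  - 4·log₂(n) is O(log n)

The term 5·n⁵ (O(n⁵)) grows fastest and dominates all others.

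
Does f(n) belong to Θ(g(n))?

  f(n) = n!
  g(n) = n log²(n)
False

f(n) = n! is O(n!), and g(n) = n log²(n) is O(n log² n).
Since they have different growth rates, f(n) = Θ(g(n)) is false.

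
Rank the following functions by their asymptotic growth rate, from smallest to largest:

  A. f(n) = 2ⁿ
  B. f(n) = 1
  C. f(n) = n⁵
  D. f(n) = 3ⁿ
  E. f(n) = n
B < E < C < A < D

Comparing growth rates:
B = 1 is O(1)
E = n is O(n)
C = n⁵ is O(n⁵)
A = 2ⁿ is O(2ⁿ)
D = 3ⁿ is O(3ⁿ)

Therefore, the order from slowest to fastest is: B < E < C < A < D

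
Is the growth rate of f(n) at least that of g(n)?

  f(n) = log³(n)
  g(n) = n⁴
False

f(n) = log³(n) is O(log³ n), and g(n) = n⁴ is O(n⁴).
Since O(log³ n) grows slower than O(n⁴), f(n) = Ω(g(n)) is false.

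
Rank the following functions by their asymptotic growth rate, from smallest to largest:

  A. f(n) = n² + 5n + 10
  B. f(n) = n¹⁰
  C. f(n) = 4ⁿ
A < B < C

Comparing growth rates:
A = n² + 5n + 10 is O(n²)
B = n¹⁰ is O(n¹⁰)
C = 4ⁿ is O(4ⁿ)

Therefore, the order from slowest to fastest is: A < B < C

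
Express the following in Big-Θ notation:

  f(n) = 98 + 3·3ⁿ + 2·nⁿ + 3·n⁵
Θ(nⁿ)

Order the terms by growth rate: 98 ≺ 3·n⁵ ≺ 3·3ⁿ ≺ 2·nⁿ.
The fastest-growing term 2·nⁿ dominates as n → ∞; dropping its constant factor gives Θ(nⁿ).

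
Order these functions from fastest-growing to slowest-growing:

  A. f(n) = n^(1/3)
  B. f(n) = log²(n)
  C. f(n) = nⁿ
C > A > B

Comparing growth rates:
C = nⁿ is O(nⁿ)
A = n^(1/3) is O(n^(1/3))
B = log²(n) is O(log² n)

Therefore, the order from fastest to slowest is: C > A > B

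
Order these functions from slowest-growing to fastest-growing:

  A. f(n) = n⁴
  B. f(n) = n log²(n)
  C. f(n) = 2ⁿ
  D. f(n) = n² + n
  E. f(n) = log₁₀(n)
E < B < D < A < C

Comparing growth rates:
E = log₁₀(n) is O(log n)
B = n log²(n) is O(n log² n)
D = n² + n is O(n²)
A = n⁴ is O(n⁴)
C = 2ⁿ is O(2ⁿ)

Therefore, the order from slowest to fastest is: E < B < D < A < C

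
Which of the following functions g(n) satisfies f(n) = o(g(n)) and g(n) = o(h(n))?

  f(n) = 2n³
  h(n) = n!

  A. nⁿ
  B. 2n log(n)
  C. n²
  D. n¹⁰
D

We need g(n) with 2n³ = o(g(n)) and g(n) = o(n!), i.e. O(n³) ≺ g ≺ O(n!).
Check each option:
  A. nⁿ — O(nⁿ) does not grow strictly slower than h(n)
  B. 2n log(n) — O(n log n) does not grow strictly faster than f(n)
  C. n² — O(n²) does not grow strictly faster than f(n)
  D. n¹⁰ — O(n¹⁰) is strictly between O(n³) and O(n!) ✓

Only option D (n¹⁰) lies strictly between.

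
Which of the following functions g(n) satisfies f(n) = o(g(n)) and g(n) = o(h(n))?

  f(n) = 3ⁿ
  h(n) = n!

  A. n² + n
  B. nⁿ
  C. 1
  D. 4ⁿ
D

We need g(n) with 3ⁿ = o(g(n)) and g(n) = o(n!), i.e. O(3ⁿ) ≺ g ≺ O(n!).
Check each option:
  A. n² + n — O(n²) does not grow strictly faster than f(n)
  B. nⁿ — O(nⁿ) does not grow strictly slower than h(n)
  C. 1 — O(1) does not grow strictly faster than f(n)
  D. 4ⁿ — O(4ⁿ) is strictly between O(3ⁿ) and O(n!) ✓

Only option D (4ⁿ) lies strictly between.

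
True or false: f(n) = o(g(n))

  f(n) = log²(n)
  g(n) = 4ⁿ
True

f(n) = log²(n) is O(log² n), and g(n) = 4ⁿ is O(4ⁿ).
Since O(log² n) grows strictly slower than O(4ⁿ), f(n) = o(g(n)) is true.
This means lim(n→∞) f(n)/g(n) = 0.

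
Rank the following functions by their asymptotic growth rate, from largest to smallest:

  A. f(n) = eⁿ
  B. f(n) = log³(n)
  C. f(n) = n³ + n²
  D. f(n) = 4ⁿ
D > A > C > B

Comparing growth rates:
D = 4ⁿ is O(4ⁿ)
A = eⁿ is O(eⁿ)
C = n³ + n² is O(n³)
B = log³(n) is O(log³ n)

Therefore, the order from fastest to slowest is: D > A > C > B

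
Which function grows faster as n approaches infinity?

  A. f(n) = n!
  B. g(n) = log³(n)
A

f(n) = n! is O(n!), while g(n) = log³(n) is O(log³ n).
Since O(n!) grows faster than O(log³ n), f(n) dominates.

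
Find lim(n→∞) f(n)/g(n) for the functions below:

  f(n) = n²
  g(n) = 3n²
1/3

Since n² and 3n² have the same growth rate (O(n²)),
the ratio converges to a constant: 1/3.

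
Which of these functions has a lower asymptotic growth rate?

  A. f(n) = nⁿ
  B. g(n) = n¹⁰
B

f(n) = nⁿ is O(nⁿ), while g(n) = n¹⁰ is O(n¹⁰).
Since O(n¹⁰) grows slower than O(nⁿ), g(n) is dominated.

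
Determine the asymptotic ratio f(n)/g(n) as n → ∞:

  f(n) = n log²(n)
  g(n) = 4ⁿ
0

Since n log²(n) (O(n log² n)) grows slower than 4ⁿ (O(4ⁿ)),
the ratio f(n)/g(n) → 0 as n → ∞.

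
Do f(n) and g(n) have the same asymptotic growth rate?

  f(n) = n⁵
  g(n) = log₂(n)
False

f(n) = n⁵ is O(n⁵), and g(n) = log₂(n) is O(log n).
Since they have different growth rates, f(n) = Θ(g(n)) is false.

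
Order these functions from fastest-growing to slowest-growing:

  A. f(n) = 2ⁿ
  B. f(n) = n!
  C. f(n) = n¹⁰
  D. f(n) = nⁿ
D > B > A > C

Comparing growth rates:
D = nⁿ is O(nⁿ)
B = n! is O(n!)
A = 2ⁿ is O(2ⁿ)
C = n¹⁰ is O(n¹⁰)

Therefore, the order from fastest to slowest is: D > B > A > C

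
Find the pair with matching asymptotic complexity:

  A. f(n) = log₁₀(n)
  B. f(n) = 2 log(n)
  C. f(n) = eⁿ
A and B

Examining each function:
  A. log₁₀(n) is O(log n)
  B. 2 log(n) is O(log n)
  C. eⁿ is O(eⁿ)

Functions A and B both have the same complexity class.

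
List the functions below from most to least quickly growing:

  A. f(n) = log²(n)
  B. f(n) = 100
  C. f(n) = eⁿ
C > A > B

Comparing growth rates:
C = eⁿ is O(eⁿ)
A = log²(n) is O(log² n)
B = 100 is O(1)

Therefore, the order from fastest to slowest is: C > A > B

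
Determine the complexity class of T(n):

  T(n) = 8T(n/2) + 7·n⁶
Θ(n⁶)

Master Theorem: a = 8, b = 2, f(n) = 7·n⁶.
Compute the critical exponent d = log₂(8) = 3.
Compare f(n) = Θ(n⁶) against n^d:
  k = 6 > d = 3, so f(n) = Ω(n^(d+ε)) — Case 3.
  Regularity: a·(n/b)^6/n^6 = a/b^6 = 8/64 < 1 ✓.
  The top-level work dominates: T(n) = Θ(f(n)) = Θ(n⁶).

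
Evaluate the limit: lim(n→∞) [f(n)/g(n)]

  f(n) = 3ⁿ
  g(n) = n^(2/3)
∞

Since 3ⁿ (O(3ⁿ)) grows faster than n^(2/3) (O(n^(2/3))),
the ratio f(n)/g(n) → ∞ as n → ∞.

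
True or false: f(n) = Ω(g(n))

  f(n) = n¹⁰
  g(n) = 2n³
True

f(n) = n¹⁰ is O(n¹⁰), and g(n) = 2n³ is O(n³).
Since O(n¹⁰) grows at least as fast as O(n³), f(n) = Ω(g(n)) is true.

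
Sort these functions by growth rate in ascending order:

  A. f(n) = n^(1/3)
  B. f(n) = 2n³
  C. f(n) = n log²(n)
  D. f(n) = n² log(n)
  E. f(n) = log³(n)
E < A < C < D < B

Comparing growth rates:
E = log³(n) is O(log³ n)
A = n^(1/3) is O(n^(1/3))
C = n log²(n) is O(n log² n)
D = n² log(n) is O(n² log n)
B = 2n³ is O(n³)

Therefore, the order from slowest to fastest is: E < A < C < D < B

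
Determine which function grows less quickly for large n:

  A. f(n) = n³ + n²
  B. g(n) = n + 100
B

f(n) = n³ + n² is O(n³), while g(n) = n + 100 is O(n).
Since O(n) grows slower than O(n³), g(n) is dominated.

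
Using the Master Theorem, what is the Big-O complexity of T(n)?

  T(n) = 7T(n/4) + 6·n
Θ(n^log₄(7))

Master Theorem: a = 7, b = 4, f(n) = 6·n.
Compute the critical exponent d = log₄(7) = 1.404.
Compare f(n) = Θ(n) against n^d:
  k = 1 < d = 1.404, so f(n) = O(n^(d-ε)) — Case 1.
  The recursion cost dominates: T(n) = Θ(n^d) = Θ(n^log₄(7)).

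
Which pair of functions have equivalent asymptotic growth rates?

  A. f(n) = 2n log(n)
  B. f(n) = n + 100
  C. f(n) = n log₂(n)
A and C

Examining each function:
  A. 2n log(n) is O(n log n)
  B. n + 100 is O(n)
  C. n log₂(n) is O(n log n)

Functions A and C both have the same complexity class.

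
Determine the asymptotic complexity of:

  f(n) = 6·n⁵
O(n⁵)

The dominant term in 6·n⁵ is 6·n⁵, which is Θ(n⁵).
Constants are absorbed, so the tightest bound is O(n⁵).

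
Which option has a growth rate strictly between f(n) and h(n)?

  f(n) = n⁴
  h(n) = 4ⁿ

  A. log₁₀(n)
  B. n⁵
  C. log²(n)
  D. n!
B

We need g(n) with n⁴ = o(g(n)) and g(n) = o(4ⁿ), i.e. O(n⁴) ≺ g ≺ O(4ⁿ).
Check each option:
  A. log₁₀(n) — O(log n) does not grow strictly faster than f(n)
  B. n⁵ — O(n⁵) is strictly between O(n⁴) and O(4ⁿ) ✓
  C. log²(n) — O(log² n) does not grow strictly faster than f(n)
  D. n! — O(n!) does not grow strictly slower than h(n)

Only option B (n⁵) lies strictly between.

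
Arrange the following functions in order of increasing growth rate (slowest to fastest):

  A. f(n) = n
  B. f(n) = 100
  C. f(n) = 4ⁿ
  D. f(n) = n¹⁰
B < A < D < C

Comparing growth rates:
B = 100 is O(1)
A = n is O(n)
D = n¹⁰ is O(n¹⁰)
C = 4ⁿ is O(4ⁿ)

Therefore, the order from slowest to fastest is: B < A < D < C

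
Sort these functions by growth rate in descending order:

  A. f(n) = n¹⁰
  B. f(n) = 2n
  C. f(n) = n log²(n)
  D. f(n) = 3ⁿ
D > A > C > B

Comparing growth rates:
D = 3ⁿ is O(3ⁿ)
A = n¹⁰ is O(n¹⁰)
C = n log²(n) is O(n log² n)
B = 2n is O(n)

Therefore, the order from fastest to slowest is: D > A > C > B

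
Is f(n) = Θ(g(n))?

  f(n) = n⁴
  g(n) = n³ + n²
False

f(n) = n⁴ is O(n⁴), and g(n) = n³ + n² is O(n³).
Since they have different growth rates, f(n) = Θ(g(n)) is false.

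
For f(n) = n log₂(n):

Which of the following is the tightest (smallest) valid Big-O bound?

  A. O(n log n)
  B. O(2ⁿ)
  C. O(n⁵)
A

f(n) = n log₂(n) is O(n log n).
All listed options are valid Big-O bounds (upper bounds),
but O(n log n) is the tightest (smallest valid bound).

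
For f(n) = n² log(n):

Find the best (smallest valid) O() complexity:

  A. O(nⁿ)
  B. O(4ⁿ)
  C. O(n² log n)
C

f(n) = n² log(n) is O(n² log n).
All listed options are valid Big-O bounds (upper bounds),
but O(n² log n) is the tightest (smallest valid bound).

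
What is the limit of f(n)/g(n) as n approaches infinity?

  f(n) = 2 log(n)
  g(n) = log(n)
2

Since 2 log(n) and log(n) have the same growth rate (O(log n)),
the ratio converges to a constant: 2.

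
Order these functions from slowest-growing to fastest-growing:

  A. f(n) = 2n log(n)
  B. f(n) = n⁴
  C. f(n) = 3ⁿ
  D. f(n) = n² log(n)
A < D < B < C

Comparing growth rates:
A = 2n log(n) is O(n log n)
D = n² log(n) is O(n² log n)
B = n⁴ is O(n⁴)
C = 3ⁿ is O(3ⁿ)

Therefore, the order from slowest to fastest is: A < D < B < C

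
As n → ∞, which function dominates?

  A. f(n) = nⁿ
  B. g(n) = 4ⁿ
A

f(n) = nⁿ is O(nⁿ), while g(n) = 4ⁿ is O(4ⁿ).
Since O(nⁿ) grows faster than O(4ⁿ), f(n) dominates.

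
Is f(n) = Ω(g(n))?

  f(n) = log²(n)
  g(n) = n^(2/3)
False

f(n) = log²(n) is O(log² n), and g(n) = n^(2/3) is O(n^(2/3)).
Since O(log² n) grows slower than O(n^(2/3)), f(n) = Ω(g(n)) is false.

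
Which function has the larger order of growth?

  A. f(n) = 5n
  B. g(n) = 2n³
B

f(n) = 5n is O(n), while g(n) = 2n³ is O(n³).
Since O(n³) grows faster than O(n), g(n) dominates.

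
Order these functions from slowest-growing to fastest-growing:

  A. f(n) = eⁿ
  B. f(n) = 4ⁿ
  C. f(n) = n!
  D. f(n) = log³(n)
D < A < B < C

Comparing growth rates:
D = log³(n) is O(log³ n)
A = eⁿ is O(eⁿ)
B = 4ⁿ is O(4ⁿ)
C = n! is O(n!)

Therefore, the order from slowest to fastest is: D < A < B < C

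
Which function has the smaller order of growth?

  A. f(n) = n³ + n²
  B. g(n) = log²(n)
B

f(n) = n³ + n² is O(n³), while g(n) = log²(n) is O(log² n).
Since O(log² n) grows slower than O(n³), g(n) is dominated.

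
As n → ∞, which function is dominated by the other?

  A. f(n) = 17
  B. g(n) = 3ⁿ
A

f(n) = 17 is O(1), while g(n) = 3ⁿ is O(3ⁿ).
Since O(1) grows slower than O(3ⁿ), f(n) is dominated.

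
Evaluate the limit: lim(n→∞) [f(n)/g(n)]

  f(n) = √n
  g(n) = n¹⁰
0

Since √n (O(√n)) grows slower than n¹⁰ (O(n¹⁰)),
the ratio f(n)/g(n) → 0 as n → ∞.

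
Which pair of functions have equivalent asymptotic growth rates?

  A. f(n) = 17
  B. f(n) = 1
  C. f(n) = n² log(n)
A and B

Examining each function:
  A. 17 is O(1)
  B. 1 is O(1)
  C. n² log(n) is O(n² log n)

Functions A and B both have the same complexity class.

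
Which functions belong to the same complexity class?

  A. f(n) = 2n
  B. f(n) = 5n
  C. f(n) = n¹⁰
A and B

Examining each function:
  A. 2n is O(n)
  B. 5n is O(n)
  C. n¹⁰ is O(n¹⁰)

Functions A and B both have the same complexity class.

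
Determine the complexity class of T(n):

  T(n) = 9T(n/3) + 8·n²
Θ(n² log n)

Master Theorem: a = 9, b = 3, f(n) = 8·n².
Compute the critical exponent d = log₃(9) = 2.
Compare f(n) = Θ(n²) against n^d:
  k = 2 = d, so f(n) = Θ(n^d) — Case 2.
  Work is balanced across levels: T(n) = Θ(n^d log n) = Θ(n² log n).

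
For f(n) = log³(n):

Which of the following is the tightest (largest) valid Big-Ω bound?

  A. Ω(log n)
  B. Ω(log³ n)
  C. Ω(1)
B

f(n) = log³(n) is Ω(log³ n).
All listed options are valid Big-Ω bounds (lower bounds),
but Ω(log³ n) is the tightest (largest valid bound).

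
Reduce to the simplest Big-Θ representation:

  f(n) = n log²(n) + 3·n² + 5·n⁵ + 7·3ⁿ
Θ(3ⁿ)

Order the terms by growth rate: n log²(n) ≺ 3·n² ≺ 5·n⁵ ≺ 7·3ⁿ.
The fastest-growing term 7·3ⁿ dominates as n → ∞; dropping its constant factor gives Θ(3ⁿ).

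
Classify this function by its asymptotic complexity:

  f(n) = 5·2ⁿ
O(2ⁿ)

The dominant term in 5·2ⁿ is 5·2ⁿ, which is Θ(2ⁿ).
Constants are absorbed, so the tightest bound is O(2ⁿ).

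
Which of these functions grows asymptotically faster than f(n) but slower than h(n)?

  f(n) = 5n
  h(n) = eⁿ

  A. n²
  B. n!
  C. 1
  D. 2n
A

We need g(n) with 5n = o(g(n)) and g(n) = o(eⁿ), i.e. O(n) ≺ g ≺ O(eⁿ).
Check each option:
  A. n² — O(n²) is strictly between O(n) and O(eⁿ) ✓
  B. n! — O(n!) does not grow strictly slower than h(n)
  C. 1 — O(1) does not grow strictly faster than f(n)
  D. 2n — O(n) does not grow strictly faster than f(n)

Only option A (n²) lies strictly between.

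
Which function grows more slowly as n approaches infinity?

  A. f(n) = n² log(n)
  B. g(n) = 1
B

f(n) = n² log(n) is O(n² log n), while g(n) = 1 is O(1).
Since O(1) grows slower than O(n² log n), g(n) is dominated.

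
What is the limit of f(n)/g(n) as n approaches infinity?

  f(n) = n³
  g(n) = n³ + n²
1

Since n³ and n³ + n² have the same growth rate (O(n³)),
the ratio converges to a constant: 1.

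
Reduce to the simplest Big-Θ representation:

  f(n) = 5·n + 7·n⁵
Θ(n⁵)

Order the terms by growth rate: 5·n ≺ 7·n⁵.
The fastest-growing term 7·n⁵ dominates as n → ∞; dropping its constant factor gives Θ(n⁵).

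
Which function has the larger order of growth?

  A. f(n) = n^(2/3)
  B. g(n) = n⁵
B

f(n) = n^(2/3) is O(n^(2/3)), while g(n) = n⁵ is O(n⁵).
Since O(n⁵) grows faster than O(n^(2/3)), g(n) dominates.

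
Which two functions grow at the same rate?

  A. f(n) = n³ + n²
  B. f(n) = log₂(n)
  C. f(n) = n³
A and C

Examining each function:
  A. n³ + n² is O(n³)
  B. log₂(n) is O(log n)
  C. n³ is O(n³)

Functions A and C both have the same complexity class.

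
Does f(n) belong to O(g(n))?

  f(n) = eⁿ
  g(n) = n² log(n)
False

f(n) = eⁿ is O(eⁿ), and g(n) = n² log(n) is O(n² log n).
Since O(eⁿ) grows faster than O(n² log n), f(n) = O(g(n)) is false.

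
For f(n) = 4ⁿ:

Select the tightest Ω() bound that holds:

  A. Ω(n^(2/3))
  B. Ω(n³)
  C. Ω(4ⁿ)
C

f(n) = 4ⁿ is Ω(4ⁿ).
All listed options are valid Big-Ω bounds (lower bounds),
but Ω(4ⁿ) is the tightest (largest valid bound).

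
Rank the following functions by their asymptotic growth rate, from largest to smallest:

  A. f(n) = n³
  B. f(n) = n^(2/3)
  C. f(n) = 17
A > B > C

Comparing growth rates:
A = n³ is O(n³)
B = n^(2/3) is O(n^(2/3))
C = 17 is O(1)

Therefore, the order from fastest to slowest is: A > B > C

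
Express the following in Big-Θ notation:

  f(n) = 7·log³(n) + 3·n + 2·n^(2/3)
Θ(n)

Order the terms by growth rate: 7·log³(n) ≺ 2·n^(2/3) ≺ 3·n.
The fastest-growing term 3·n dominates as n → ∞; dropping its constant factor gives Θ(n).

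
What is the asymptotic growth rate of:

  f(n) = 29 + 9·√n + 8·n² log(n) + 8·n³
Θ(n³)

Order the terms by growth rate: 29 ≺ 9·√n ≺ 8·n² log(n) ≺ 8·n³.
The fastest-growing term 8·n³ dominates as n → ∞; dropping its constant factor gives Θ(n³).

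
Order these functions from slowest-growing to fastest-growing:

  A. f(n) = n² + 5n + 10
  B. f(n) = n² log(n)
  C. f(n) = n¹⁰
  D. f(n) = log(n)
D < A < B < C

Comparing growth rates:
D = log(n) is O(log n)
A = n² + 5n + 10 is O(n²)
B = n² log(n) is O(n² log n)
C = n¹⁰ is O(n¹⁰)

Therefore, the order from slowest to fastest is: D < A < B < C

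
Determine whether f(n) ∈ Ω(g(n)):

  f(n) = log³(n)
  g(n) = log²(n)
True

f(n) = log³(n) is O(log³ n), and g(n) = log²(n) is O(log² n).
Since O(log³ n) grows at least as fast as O(log² n), f(n) = Ω(g(n)) is true.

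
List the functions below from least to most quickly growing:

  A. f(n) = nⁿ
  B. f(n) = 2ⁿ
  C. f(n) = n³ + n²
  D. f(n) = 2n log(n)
D < C < B < A

Comparing growth rates:
D = 2n log(n) is O(n log n)
C = n³ + n² is O(n³)
B = 2ⁿ is O(2ⁿ)
A = nⁿ is O(nⁿ)

Therefore, the order from slowest to fastest is: D < C < B < A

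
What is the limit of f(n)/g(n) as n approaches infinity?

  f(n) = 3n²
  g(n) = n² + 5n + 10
3

Since 3n² and n² + 5n + 10 have the same growth rate (O(n²)),
the ratio converges to a constant: 3.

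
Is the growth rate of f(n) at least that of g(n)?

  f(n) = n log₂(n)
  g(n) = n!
False

f(n) = n log₂(n) is O(n log n), and g(n) = n! is O(n!).
Since O(n log n) grows slower than O(n!), f(n) = Ω(g(n)) is false.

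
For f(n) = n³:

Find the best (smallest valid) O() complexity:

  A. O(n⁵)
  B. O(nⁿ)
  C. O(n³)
C

f(n) = n³ is O(n³).
All listed options are valid Big-O bounds (upper bounds),
but O(n³) is the tightest (smallest valid bound).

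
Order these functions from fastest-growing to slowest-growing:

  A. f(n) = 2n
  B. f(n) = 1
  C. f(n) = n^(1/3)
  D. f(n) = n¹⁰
D > A > C > B

Comparing growth rates:
D = n¹⁰ is O(n¹⁰)
A = 2n is O(n)
C = n^(1/3) is O(n^(1/3))
B = 1 is O(1)

Therefore, the order from fastest to slowest is: D > A > C > B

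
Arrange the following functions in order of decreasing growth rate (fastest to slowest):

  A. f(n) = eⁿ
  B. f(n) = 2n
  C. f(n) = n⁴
A > C > B

Comparing growth rates:
A = eⁿ is O(eⁿ)
C = n⁴ is O(n⁴)
B = 2n is O(n)

Therefore, the order from fastest to slowest is: A > C > B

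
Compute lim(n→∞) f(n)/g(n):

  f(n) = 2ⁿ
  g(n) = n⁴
∞

Since 2ⁿ (O(2ⁿ)) grows faster than n⁴ (O(n⁴)),
the ratio f(n)/g(n) → ∞ as n → ∞.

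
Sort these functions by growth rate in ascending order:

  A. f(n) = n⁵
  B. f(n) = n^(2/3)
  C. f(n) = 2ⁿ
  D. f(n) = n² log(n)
B < D < A < C

Comparing growth rates:
B = n^(2/3) is O(n^(2/3))
D = n² log(n) is O(n² log n)
A = n⁵ is O(n⁵)
C = 2ⁿ is O(2ⁿ)

Therefore, the order from slowest to fastest is: B < D < A < C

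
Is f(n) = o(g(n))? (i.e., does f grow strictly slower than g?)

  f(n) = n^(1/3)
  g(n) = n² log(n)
True

f(n) = n^(1/3) is O(n^(1/3)), and g(n) = n² log(n) is O(n² log n).
Since O(n^(1/3)) grows strictly slower than O(n² log n), f(n) = o(g(n)) is true.
This means lim(n→∞) f(n)/g(n) = 0.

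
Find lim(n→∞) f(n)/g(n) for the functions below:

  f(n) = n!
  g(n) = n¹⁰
∞

Since n! (O(n!)) grows faster than n¹⁰ (O(n¹⁰)),
the ratio f(n)/g(n) → ∞ as n → ∞.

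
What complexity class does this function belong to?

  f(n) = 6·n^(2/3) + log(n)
O(n^(2/3))

The dominant term in 6·n^(2/3) + log(n) is 6·n^(2/3), which is Θ(n^(2/3)).
Lower-order terms (log(n)) are asymptotically negligible.
Constants are absorbed, so the tightest bound is O(n^(2/3)).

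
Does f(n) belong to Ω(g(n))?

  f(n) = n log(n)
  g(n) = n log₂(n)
True

f(n) = n log(n) and g(n) = n log₂(n) are both O(n log n).
Big-Ω permits equal growth rates (f ≥ c·g for some c > 0), so f(n) = Ω(g(n)) is true.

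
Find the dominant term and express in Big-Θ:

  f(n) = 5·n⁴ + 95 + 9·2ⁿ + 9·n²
Θ(2ⁿ)

Order the terms by growth rate: 95 ≺ 9·n² ≺ 5·n⁴ ≺ 9·2ⁿ.
The fastest-growing term 9·2ⁿ dominates as n → ∞; dropping its constant factor gives Θ(2ⁿ).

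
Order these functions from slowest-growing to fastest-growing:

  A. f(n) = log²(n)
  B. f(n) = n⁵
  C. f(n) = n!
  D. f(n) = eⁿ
A < B < D < C

Comparing growth rates:
A = log²(n) is O(log² n)
B = n⁵ is O(n⁵)
D = eⁿ is O(eⁿ)
C = n! is O(n!)

Therefore, the order from slowest to fastest is: A < B < D < C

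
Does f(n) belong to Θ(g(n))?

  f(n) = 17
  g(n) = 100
True

f(n) = 17 and g(n) = 100 are both O(1).
Since they have the same asymptotic growth rate, f(n) = Θ(g(n)) is true.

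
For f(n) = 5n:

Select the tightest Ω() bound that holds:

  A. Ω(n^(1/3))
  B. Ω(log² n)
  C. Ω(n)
C

f(n) = 5n is Ω(n).
All listed options are valid Big-Ω bounds (lower bounds),
but Ω(n) is the tightest (largest valid bound).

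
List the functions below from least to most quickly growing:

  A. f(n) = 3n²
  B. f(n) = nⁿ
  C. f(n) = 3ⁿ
A < C < B

Comparing growth rates:
A = 3n² is O(n²)
C = 3ⁿ is O(3ⁿ)
B = nⁿ is O(nⁿ)

Therefore, the order from slowest to fastest is: A < C < B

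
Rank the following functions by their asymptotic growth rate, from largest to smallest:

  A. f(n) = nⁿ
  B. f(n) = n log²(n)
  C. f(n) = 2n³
A > C > B

Comparing growth rates:
A = nⁿ is O(nⁿ)
C = 2n³ is O(n³)
B = n log²(n) is O(n log² n)

Therefore, the order from fastest to slowest is: A > C > B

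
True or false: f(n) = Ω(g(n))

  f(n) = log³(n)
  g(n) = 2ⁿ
False

f(n) = log³(n) is O(log³ n), and g(n) = 2ⁿ is O(2ⁿ).
Since O(log³ n) grows slower than O(2ⁿ), f(n) = Ω(g(n)) is false.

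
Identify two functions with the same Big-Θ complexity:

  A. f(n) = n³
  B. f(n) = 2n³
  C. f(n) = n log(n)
A and B

Examining each function:
  A. n³ is O(n³)
  B. 2n³ is O(n³)
  C. n log(n) is O(n log n)

Functions A and B both have the same complexity class.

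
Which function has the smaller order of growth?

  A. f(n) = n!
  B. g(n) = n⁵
B

f(n) = n! is O(n!), while g(n) = n⁵ is O(n⁵).
Since O(n⁵) grows slower than O(n!), g(n) is dominated.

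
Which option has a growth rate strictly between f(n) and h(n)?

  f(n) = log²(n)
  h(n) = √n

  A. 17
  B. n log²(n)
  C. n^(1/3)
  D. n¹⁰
C

We need g(n) with log²(n) = o(g(n)) and g(n) = o(√n), i.e. O(log² n) ≺ g ≺ O(√n).
Check each option:
  A. 17 — O(1) does not grow strictly faster than f(n)
  B. n log²(n) — O(n log² n) does not grow strictly slower than h(n)
  C. n^(1/3) — O(n^(1/3)) is strictly between O(log² n) and O(√n) ✓
  D. n¹⁰ — O(n¹⁰) does not grow strictly slower than h(n)

Only option C (n^(1/3)) lies strictly between.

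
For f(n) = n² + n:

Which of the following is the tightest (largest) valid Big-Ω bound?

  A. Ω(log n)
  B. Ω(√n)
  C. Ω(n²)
C

f(n) = n² + n is Ω(n²).
All listed options are valid Big-Ω bounds (lower bounds),
but Ω(n²) is the tightest (largest valid bound).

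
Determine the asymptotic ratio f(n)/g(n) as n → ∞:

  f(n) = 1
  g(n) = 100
1/100

Since 1 and 100 have the same growth rate (O(1)),
the ratio converges to a constant: 1/100.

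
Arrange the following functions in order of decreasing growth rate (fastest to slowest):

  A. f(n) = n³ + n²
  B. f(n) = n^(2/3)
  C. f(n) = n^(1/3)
A > B > C

Comparing growth rates:
A = n³ + n² is O(n³)
B = n^(2/3) is O(n^(2/3))
C = n^(1/3) is O(n^(1/3))

Therefore, the order from fastest to slowest is: A > B > C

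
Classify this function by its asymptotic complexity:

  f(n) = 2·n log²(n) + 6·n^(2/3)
O(n log² n)

The dominant term in 2·n log²(n) + 6·n^(2/3) is 2·n log²(n), which is Θ(n log² n).
Lower-order terms (6·n^(2/3)) are asymptotically negligible.
Constants are absorbed, so the tightest bound is O(n log² n).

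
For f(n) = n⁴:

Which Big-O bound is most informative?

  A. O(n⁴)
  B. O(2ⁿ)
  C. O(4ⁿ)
A

f(n) = n⁴ is O(n⁴).
All listed options are valid Big-O bounds (upper bounds),
but O(n⁴) is the tightest (smallest valid bound).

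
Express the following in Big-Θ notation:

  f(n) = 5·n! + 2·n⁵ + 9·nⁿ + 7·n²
Θ(nⁿ)

Order the terms by growth rate: 7·n² ≺ 2·n⁵ ≺ 5·n! ≺ 9·nⁿ.
The fastest-growing term 9·nⁿ dominates as n → ∞; dropping its constant factor gives Θ(nⁿ).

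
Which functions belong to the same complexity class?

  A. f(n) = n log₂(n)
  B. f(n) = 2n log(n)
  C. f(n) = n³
A and B

Examining each function:
  A. n log₂(n) is O(n log n)
  B. 2n log(n) is O(n log n)
  C. n³ is O(n³)

Functions A and B both have the same complexity class.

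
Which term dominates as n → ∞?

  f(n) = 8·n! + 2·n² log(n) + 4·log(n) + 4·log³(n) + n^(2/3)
8·n!

Looking at each term:
  - 8·n! is O(n!)
  - 2·n² log(n) is O(n² log n)
  - 4·log(n) is O(log n)
  - 4·log³(n) is O(log³ n)
  - n^(2/3) is O(n^(2/3))

The term 8·n! (O(n!)) grows fastest and dominates all others.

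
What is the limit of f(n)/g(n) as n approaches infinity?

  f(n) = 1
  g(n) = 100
1/100

Since 1 and 100 have the same growth rate (O(1)),
the ratio converges to a constant: 1/100.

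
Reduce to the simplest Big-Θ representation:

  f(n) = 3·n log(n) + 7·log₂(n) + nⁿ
Θ(nⁿ)

Order the terms by growth rate: 7·log₂(n) ≺ 3·n log(n) ≺ nⁿ.
The fastest-growing term nⁿ dominates as n → ∞; dropping its constant factor gives Θ(nⁿ).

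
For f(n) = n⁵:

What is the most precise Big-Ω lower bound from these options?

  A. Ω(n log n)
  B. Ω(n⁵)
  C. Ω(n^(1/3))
B

f(n) = n⁵ is Ω(n⁵).
All listed options are valid Big-Ω bounds (lower bounds),
but Ω(n⁵) is the tightest (largest valid bound).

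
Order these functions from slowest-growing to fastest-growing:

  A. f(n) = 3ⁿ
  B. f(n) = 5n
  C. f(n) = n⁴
B < C < A

Comparing growth rates:
B = 5n is O(n)
C = n⁴ is O(n⁴)
A = 3ⁿ is O(3ⁿ)

Therefore, the order from slowest to fastest is: B < C < A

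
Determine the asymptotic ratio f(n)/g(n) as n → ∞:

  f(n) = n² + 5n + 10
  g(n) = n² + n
1

Since n² + 5n + 10 and n² + n have the same growth rate (O(n²)),
the ratio converges to a constant: 1.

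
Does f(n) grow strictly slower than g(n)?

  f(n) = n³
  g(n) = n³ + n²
False

f(n) = n³ is O(n³), and g(n) = n³ + n² is O(n³).
Since they have the same growth rate, f(n) = o(g(n)) is false.
(f = o(g) requires f to grow strictly slower, not equal.)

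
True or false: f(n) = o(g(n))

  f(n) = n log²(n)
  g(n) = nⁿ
True

f(n) = n log²(n) is O(n log² n), and g(n) = nⁿ is O(nⁿ).
Since O(n log² n) grows strictly slower than O(nⁿ), f(n) = o(g(n)) is true.
This means lim(n→∞) f(n)/g(n) = 0.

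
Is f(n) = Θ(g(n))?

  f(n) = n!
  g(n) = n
False

f(n) = n! is O(n!), and g(n) = n is O(n).
Since they have different growth rates, f(n) = Θ(g(n)) is false.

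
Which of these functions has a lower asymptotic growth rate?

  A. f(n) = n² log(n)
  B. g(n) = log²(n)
B

f(n) = n² log(n) is O(n² log n), while g(n) = log²(n) is O(log² n).
Since O(log² n) grows slower than O(n² log n), g(n) is dominated.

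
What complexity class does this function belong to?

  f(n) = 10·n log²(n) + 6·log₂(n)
O(n log² n)

The dominant term in 10·n log²(n) + 6·log₂(n) is 10·n log²(n), which is Θ(n log² n).
Lower-order terms (6·log₂(n)) are asymptotically negligible.
Constants are absorbed, so the tightest bound is O(n log² n).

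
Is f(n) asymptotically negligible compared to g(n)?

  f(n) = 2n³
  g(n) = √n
False

f(n) = 2n³ is O(n³), and g(n) = √n is O(√n).
Since O(n³) grows faster than or equal to O(√n), f(n) = o(g(n)) is false.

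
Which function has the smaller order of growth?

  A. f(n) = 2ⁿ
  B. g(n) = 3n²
B

f(n) = 2ⁿ is O(2ⁿ), while g(n) = 3n² is O(n²).
Since O(n²) grows slower than O(2ⁿ), g(n) is dominated.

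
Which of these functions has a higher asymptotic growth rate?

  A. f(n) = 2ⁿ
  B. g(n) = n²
A

f(n) = 2ⁿ is O(2ⁿ), while g(n) = n² is O(n²).
Since O(2ⁿ) grows faster than O(n²), f(n) dominates.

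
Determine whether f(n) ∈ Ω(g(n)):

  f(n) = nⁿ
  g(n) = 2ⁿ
True

f(n) = nⁿ is O(nⁿ), and g(n) = 2ⁿ is O(2ⁿ).
Since O(nⁿ) grows at least as fast as O(2ⁿ), f(n) = Ω(g(n)) is true.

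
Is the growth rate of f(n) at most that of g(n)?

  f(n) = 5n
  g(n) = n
True

f(n) = 5n and g(n) = n are both O(n).
Big-O permits equal growth rates (f ≤ c·g for some c), so f(n) = O(g(n)) is true.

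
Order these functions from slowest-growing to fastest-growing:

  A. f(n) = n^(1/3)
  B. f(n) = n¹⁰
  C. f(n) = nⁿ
A < B < C

Comparing growth rates:
A = n^(1/3) is O(n^(1/3))
B = n¹⁰ is O(n¹⁰)
C = nⁿ is O(nⁿ)

Therefore, the order from slowest to fastest is: A < B < C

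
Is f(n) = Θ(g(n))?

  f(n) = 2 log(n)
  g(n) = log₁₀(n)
True

f(n) = 2 log(n) and g(n) = log₁₀(n) are both O(log n).
Since they have the same asymptotic growth rate, f(n) = Θ(g(n)) is true.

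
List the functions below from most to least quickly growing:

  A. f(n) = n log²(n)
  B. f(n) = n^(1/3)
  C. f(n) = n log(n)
A > C > B

Comparing growth rates:
A = n log²(n) is O(n log² n)
C = n log(n) is O(n log n)
B = n^(1/3) is O(n^(1/3))

Therefore, the order from fastest to slowest is: A > C > B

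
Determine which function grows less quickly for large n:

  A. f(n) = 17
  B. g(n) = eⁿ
A

f(n) = 17 is O(1), while g(n) = eⁿ is O(eⁿ).
Since O(1) grows slower than O(eⁿ), f(n) is dominated.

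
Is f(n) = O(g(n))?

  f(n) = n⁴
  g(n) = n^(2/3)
False

f(n) = n⁴ is O(n⁴), and g(n) = n^(2/3) is O(n^(2/3)).
Since O(n⁴) grows faster than O(n^(2/3)), f(n) = O(g(n)) is false.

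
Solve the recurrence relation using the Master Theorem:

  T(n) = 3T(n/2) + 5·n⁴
Θ(n⁴)

Master Theorem: a = 3, b = 2, f(n) = 5·n⁴.
Compute the critical exponent d = log₂(3) = 1.585.
Compare f(n) = Θ(n⁴) against n^d:
  k = 4 > d = 1.585, so f(n) = Ω(n^(d+ε)) — Case 3.
  Regularity: a·(n/b)^4/n^4 = a/b^4 = 3/16 < 1 ✓.
  The top-level work dominates: T(n) = Θ(f(n)) = Θ(n⁴).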